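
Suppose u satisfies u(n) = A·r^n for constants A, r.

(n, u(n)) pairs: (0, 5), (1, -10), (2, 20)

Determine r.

Consecutive ratio: -10/5 = -2, and 20/(-10) = -2, so r = -2.
Then A·(-2)^0 = 5 gives A = 5, and u(n) = 5·(-2)^n.

-2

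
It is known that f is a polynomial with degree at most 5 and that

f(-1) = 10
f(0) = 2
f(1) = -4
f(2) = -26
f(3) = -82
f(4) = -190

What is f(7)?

First differences: -8, -6, -22, -56, -108. Second differences: 2, -16, -34, -52. Third differences: -18, -18, -18.
Level-3 differences are constant, so f has degree 3.
Fitting a degree-3 polynomial gives f(k) = -3k³ + k² - 4k + 2.
Then f(7) = -1006.

-1006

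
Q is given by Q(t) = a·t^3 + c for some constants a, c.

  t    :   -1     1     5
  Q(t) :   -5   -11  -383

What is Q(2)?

-32

From Q(-1) = -5 and Q(1) = -11: -1a + c = -5 and 1a + c = -11.
Subtracting: 2a = -6, so a = -3; then c = -5 − (-3)·(-1) = -8.
So Q(t) = -3t³ − 8, and Q(2) = -32.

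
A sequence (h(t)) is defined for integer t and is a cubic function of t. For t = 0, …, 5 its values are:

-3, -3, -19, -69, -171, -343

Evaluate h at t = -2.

21

Write h(t) = at³ + bt² + ct + d; the 6 given values yield a linear system in the 4 coefficients.
Solving, h(t) = -3t³ + t² + 2t - 3.
Then h(-2) = 21.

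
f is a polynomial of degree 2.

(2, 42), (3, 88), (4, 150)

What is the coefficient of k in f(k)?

Write f(k) = ak² + bk + c; the 3 given values yield a linear system in the 3 coefficients.
Solving, f(k) = 8k² + 6k - 2.
The coefficient of k is 6.

6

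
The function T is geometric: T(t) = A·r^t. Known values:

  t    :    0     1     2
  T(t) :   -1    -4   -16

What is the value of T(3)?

-64

Consecutive ratio: -4/(-1) = 4, and -16/(-4) = 4, so r = 4.
Then A·4^0 = -1 gives A = -1, and T(t) = -1·4^t.
T(3) = -1·4^3 = -64.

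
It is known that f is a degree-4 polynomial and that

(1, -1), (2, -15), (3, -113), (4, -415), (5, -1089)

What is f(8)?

-7743

Write f(t) = at^4 + bt³ + ct² + dt + e; the 5 given values yield a linear system in the 5 coefficients.
Solving, f(t) = -2t^4 + 8t² - 8t + 1.
Then f(8) = -7743.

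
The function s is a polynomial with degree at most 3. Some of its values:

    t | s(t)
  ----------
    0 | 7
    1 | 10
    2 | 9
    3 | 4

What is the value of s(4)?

First differences: 3, -1, -5. Second differences: -4, -4.
Level-2 differences are constant, so s has degree 2.
Fitting a degree-2 polynomial gives s(t) = -2t² + 5t + 7.
Then s(4) = -5.

-5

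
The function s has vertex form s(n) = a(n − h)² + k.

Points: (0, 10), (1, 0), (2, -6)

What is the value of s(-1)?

24

First differences -10, -6; second difference 4 = 2a, so a = 2.
Expanding, the n-coefficient is −2ah = -4h; matching it to the data gives h = 3, and then k = -8.
So s(n) = 2(n − 3)² − 8.
s(-1) = 2·(-4)² − 8 = 24.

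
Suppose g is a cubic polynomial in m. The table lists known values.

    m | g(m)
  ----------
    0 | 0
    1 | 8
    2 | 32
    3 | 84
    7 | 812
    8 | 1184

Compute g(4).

Write g(m) = am³ + bm² + cm + d; the 6 given values yield a linear system in the 4 coefficients.
Solving, g(m) = 2m³ + 2m² + 4m.
Then g(4) = 176.

176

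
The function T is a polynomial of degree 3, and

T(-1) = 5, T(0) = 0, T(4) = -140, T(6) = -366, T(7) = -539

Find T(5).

-235

Write T(n) = an³ + bn² + cn + d; the 5 given values yield a linear system in the 4 coefficients.
Solving, T(n) = -n³ - 3n² - 7n.
Then T(5) = -235.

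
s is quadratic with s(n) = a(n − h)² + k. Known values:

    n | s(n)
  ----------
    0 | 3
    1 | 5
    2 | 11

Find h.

First differences 2, 6; second difference 4 = 2a, so a = 2.
Expanding, the n-coefficient is −2ah = -4h; matching it to the data gives h = 0, and then k = 3.
So s(n) = 2(n + 0)² + 3.
Hence h = 0.

0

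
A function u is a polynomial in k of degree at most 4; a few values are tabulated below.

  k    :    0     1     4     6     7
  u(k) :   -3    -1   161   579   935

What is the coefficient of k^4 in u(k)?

Write u(k) = ak^4 + bk³ + ck² + dk + e; the 5 given values yield a linear system in the 5 coefficients.
Solving, the leading coefficient vanishes, and u(k) = 3k³ - 2k² + k - 3.
The coefficient of k^4 is 0.

0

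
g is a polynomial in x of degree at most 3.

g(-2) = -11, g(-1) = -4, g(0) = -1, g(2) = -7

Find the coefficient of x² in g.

Write g(x) = ax³ + bx² + cx + d; the 4 given values yield a linear system in the 4 coefficients.
Solving, the leading coefficient vanishes, and g(x) = -2x² + x - 1.
The coefficient of x² is -2.

-2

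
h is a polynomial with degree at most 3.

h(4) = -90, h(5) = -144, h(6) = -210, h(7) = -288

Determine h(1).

0

First differences: -54, -66, -78. Second differences: -12, -12.
Level-2 differences are constant, so h has degree 2.
Fitting a degree-2 polynomial gives h(k) = -6k² + 6.
Then h(1) = 0.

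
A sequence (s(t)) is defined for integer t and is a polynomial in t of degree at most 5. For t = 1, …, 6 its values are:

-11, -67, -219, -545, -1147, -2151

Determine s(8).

Write s(t) = at^5 + bt^4 + ct³ + dt² + et + p; the 6 given values yield a linear system in the 6 coefficients.
Solving, the leading coefficient vanishes, and s(t) = -t^4 - 3t³ - 5t² - 5t + 3.
Then s(8) = -5989.

-5989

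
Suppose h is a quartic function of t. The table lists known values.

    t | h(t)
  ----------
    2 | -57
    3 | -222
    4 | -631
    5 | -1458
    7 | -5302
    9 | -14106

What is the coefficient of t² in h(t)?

-3

Write h(t) = at^4 + bt³ + ct² + dt + e; the 6 given values yield a linear system in the 5 coefficients.
Solving, h(t) = -2t^4 - t³ - 3t² - t - 3.
The coefficient of t² is -3.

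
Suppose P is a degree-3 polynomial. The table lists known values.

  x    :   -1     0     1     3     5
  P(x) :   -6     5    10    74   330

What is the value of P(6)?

575

Write P(x) = ax³ + bx² + cx + d; the 5 given values yield a linear system in the 4 coefficients.
Solving, P(x) = 3x³ - 3x² + 5x + 5.
Then P(6) = 575.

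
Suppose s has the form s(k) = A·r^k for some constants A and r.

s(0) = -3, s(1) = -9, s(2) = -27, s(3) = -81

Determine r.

Consecutive ratio: -9/(-3) = 3, and -27/(-9) = 3, so r = 3.
Then A·3^0 = -3 gives A = -3, and s(k) = -3·3^k.

3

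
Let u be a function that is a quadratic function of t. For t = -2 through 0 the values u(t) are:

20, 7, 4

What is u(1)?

11

Write u(t) = at² + bt + c; the 3 given values yield a linear system in the 3 coefficients.
Solving, u(t) = 5t² + 2t + 4.
Then u(1) = 11.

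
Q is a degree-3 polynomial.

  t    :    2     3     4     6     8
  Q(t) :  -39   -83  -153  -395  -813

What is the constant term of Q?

-5

Write Q(t) = at³ + bt² + ct + d; the 5 given values yield a linear system in the 4 coefficients.
Solving, Q(t) = -t³ - 4t² - 5t - 5.
The constant term is Q(0) = -5.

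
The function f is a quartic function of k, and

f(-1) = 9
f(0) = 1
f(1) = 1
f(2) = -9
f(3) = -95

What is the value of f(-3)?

-119

Write f(k) = ak^4 + bk³ + ck² + dk + e; the 5 given values yield a linear system in the 5 coefficients.
Solving, f(k) = -2k^4 + k³ + 6k² - 5k + 1.
Then f(-3) = -119.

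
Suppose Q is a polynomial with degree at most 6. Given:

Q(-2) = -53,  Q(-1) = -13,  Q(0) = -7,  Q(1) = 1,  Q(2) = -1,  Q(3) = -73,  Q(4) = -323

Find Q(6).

First differences: 40, 6, 8, -2, -72, -250. Second differences: -34, 2, -10, -70, -178. Third differences: 36, -12, -60, -108. Fourth differences: -48, -48, -48.
Level-4 differences are constant, so Q has degree 4.
Fitting a degree-4 polynomial gives Q(n) = -2n^4 + 2n³ + 3n² + 5n - 7.
Then Q(6) = -2029.

-2029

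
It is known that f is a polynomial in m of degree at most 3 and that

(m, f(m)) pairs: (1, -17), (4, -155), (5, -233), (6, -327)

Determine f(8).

-563

Write f(m) = am³ + bm² + cm + d; the 4 given values yield a linear system in the 4 coefficients.
Solving, the leading coefficient vanishes, and f(m) = -8m² - 6m - 3.
Then f(8) = -563.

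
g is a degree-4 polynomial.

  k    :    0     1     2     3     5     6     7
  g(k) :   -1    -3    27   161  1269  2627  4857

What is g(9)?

Write g(k) = ak^4 + bk³ + ck² + dk + e; the 7 given values yield a linear system in the 5 coefficients.
Solving, g(k) = 2k^4 + 2k² - 6k - 1.
Then g(9) = 13229.

13229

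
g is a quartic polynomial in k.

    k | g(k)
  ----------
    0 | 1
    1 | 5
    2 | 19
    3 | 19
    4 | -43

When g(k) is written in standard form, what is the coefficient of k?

Write g(k) = ak^4 + bk³ + ck² + dk + e; the 5 given values yield a linear system in the 5 coefficients.
Solving, g(k) = -k^4 + 2k³ + 6k² - 3k + 1.
The coefficient of k is -3.

-3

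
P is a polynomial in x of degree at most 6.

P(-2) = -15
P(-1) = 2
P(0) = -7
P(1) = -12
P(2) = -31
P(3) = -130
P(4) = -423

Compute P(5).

-1072

Write P(x) = ax^6 + bx^5 + cx^4 + dx³ + ex² + px + q; the 7 given values yield a linear system in the 7 coefficients.
Solving, the top 2 coefficients vanish, and P(x) = -2x^4 + x³ + 4x² - 8x - 7.
Then P(5) = -1072.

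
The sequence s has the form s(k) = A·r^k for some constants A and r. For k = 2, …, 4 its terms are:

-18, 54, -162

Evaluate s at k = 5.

Consecutive ratio: 54/(-18) = -3, and -162/54 = -3, so r = -3.
Then A·(-3)^2 = -18 gives A = -2, and s(k) = -2·(-3)^k.
s(5) = -2·(-3)^5 = 486.

486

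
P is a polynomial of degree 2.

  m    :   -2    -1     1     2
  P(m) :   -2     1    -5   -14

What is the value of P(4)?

-44

Write P(m) = am² + bm + c; the 4 given values yield a linear system in the 3 coefficients.
Solving, P(m) = -2m² - 3m.
Then P(4) = -44.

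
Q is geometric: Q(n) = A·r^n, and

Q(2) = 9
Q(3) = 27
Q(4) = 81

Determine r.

Consecutive ratio: 27/9 = 3, and 81/27 = 3, so r = 3.
Then A·3^2 = 9 gives A = 1, and Q(n) = 1·3^n.

3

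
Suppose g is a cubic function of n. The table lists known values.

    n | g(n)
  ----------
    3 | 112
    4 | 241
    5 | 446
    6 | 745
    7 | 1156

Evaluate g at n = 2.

41

First differences: 129, 205, 299, 411. Second differences: 76, 94, 112. Third differences: 18, 18.
Level-3 differences are constant, so g has degree 3.
Fitting a degree-3 polynomial gives g(n) = 3n³ + 2n² + 4n + 1.
Then g(2) = 41.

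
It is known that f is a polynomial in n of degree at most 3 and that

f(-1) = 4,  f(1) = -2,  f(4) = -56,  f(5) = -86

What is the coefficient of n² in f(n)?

-3

Write f(n) = an³ + bn² + cn + d; the 4 given values yield a linear system in the 4 coefficients.
Solving, the leading coefficient vanishes, and f(n) = -3n² - 3n + 4.
The coefficient of n² is -3.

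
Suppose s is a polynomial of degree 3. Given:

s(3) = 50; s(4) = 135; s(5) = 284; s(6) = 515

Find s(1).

Write s(x) = ax³ + bx² + cx + d; the 4 given values yield a linear system in the 4 coefficients.
Solving, s(x) = 3x³ - 4x² + 2x - 1.
Then s(1) = 0.

0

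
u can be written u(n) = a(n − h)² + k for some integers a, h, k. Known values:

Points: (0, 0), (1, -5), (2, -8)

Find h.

3

First differences -5, -3; second difference 2 = 2a, so a = 1.
Expanding, the n-coefficient is −2ah = -2h; matching it to the data gives h = 3, and then k = -9.
So u(n) = 1(n − 3)² − 9.
Hence h = 3.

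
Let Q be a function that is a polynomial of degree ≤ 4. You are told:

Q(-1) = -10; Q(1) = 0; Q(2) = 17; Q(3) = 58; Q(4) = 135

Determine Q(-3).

Write Q(k) = ak^4 + bk³ + ck² + dk + e; the 5 given values yield a linear system in the 5 coefficients.
Solving, the leading coefficient vanishes, and Q(k) = 2k³ + 3k - 5.
Then Q(-3) = -68.

-68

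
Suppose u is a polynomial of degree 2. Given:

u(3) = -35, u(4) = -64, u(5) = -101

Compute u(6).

Write u(n) = an² + bn + c; the 3 given values yield a linear system in the 3 coefficients.
Solving, u(n) = -4n² - n + 4.
Then u(6) = -146.

-146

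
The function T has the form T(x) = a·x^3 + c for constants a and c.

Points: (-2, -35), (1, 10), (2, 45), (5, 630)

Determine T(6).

From T(-2) = -35 and T(1) = 10: -8a + c = -35 and 1a + c = 10.
Subtracting: 9a = 45, so a = 5; then c = -35 − 5·(-8) = 5.
So T(x) = 5x³ + 5, and T(6) = 1085.

1085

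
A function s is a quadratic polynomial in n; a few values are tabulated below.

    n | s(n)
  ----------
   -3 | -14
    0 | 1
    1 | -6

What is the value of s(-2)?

Write s(n) = an² + bn + c; the 3 given values yield a linear system in the 3 coefficients.
Solving, s(n) = -3n² - 4n + 1.
Then s(-2) = -3.

-3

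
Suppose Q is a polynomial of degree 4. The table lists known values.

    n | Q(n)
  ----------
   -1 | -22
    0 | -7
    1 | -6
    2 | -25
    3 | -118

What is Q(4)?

Write Q(n) = an^4 + bn³ + cn² + dn + e; the 5 given values yield a linear system in the 5 coefficients.
Solving, Q(n) = -2n^4 + 3n³ - 5n² + 5n - 7.
Then Q(4) = -387.

-387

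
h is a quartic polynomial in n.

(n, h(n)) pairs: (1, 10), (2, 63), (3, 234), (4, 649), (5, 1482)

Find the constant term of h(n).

-3

Write h(n) = an^4 + bn³ + cn² + dn + e; the 5 given values yield a linear system in the 5 coefficients.
Solving, h(n) = 2n^4 + n³ + 3n² + 7n - 3.
The constant term is h(0) = -3.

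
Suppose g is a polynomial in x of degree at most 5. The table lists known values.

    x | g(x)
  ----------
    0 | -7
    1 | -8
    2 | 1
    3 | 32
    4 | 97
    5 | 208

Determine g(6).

Write g(x) = ax^5 + bx^4 + cx³ + dx² + ex + p; the 6 given values yield a linear system in the 6 coefficients.
Solving, the top 2 coefficients vanish, and g(x) = 2x³ - x² - 2x - 7.
Then g(6) = 377.

377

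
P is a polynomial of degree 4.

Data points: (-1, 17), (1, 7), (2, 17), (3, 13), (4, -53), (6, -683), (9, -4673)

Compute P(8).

-2737

Write P(t) = at^4 + bt³ + ct² + dt + e; the 7 given values yield a linear system in the 5 coefficients.
Solving, P(t) = -t^4 + 2t³ + 6t² - 7t + 7.
Then P(8) = -2737.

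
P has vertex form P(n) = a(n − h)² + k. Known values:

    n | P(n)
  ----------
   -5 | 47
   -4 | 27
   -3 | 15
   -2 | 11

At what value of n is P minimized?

-2

First differences -20, -12, -4; second difference 8 = 2a, so a = 4.
Expanding, the n-coefficient is −2ah = -8h; matching it to the data gives h = -2, and then k = 11.
So P(n) = 4(n + 2)² + 11.
Hence h = -2.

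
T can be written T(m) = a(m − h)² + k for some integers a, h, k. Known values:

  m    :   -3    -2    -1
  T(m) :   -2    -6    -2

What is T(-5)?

First differences -4, 4; second difference 8 = 2a, so a = 4.
Expanding, the m-coefficient is −2ah = -8h; matching it to the data gives h = -2, and then k = -6.
So T(m) = 4(m + 2)² − 6.
T(-5) = 4·(-3)² − 6 = 30.

30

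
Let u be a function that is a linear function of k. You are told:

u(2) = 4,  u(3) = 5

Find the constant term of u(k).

2

Write u(k) = ak + b; the 2 given values yield a linear system in the 2 coefficients.
Solving, u(k) = k + 2.
The constant term is u(0) = 2.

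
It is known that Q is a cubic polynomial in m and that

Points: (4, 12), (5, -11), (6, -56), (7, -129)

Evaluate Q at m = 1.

9

Write Q(m) = am³ + bm² + cm + d; the 4 given values yield a linear system in the 4 coefficients.
Solving, Q(m) = -m³ + 4m² + 2m + 4.
Then Q(1) = 9.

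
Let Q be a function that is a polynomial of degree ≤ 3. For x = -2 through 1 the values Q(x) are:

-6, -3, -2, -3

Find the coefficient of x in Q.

Write Q(x) = ax³ + bx² + cx + d; the 4 given values yield a linear system in the 4 coefficients.
Solving, the leading coefficient vanishes, and Q(x) = -x² - 2.
The coefficient of x is 0.

0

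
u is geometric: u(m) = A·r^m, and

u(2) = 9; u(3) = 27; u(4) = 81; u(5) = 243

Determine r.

Consecutive ratio: 27/9 = 3, and 81/27 = 3, so r = 3.
Then A·3^2 = 9 gives A = 1, and u(m) = 1·3^m.

3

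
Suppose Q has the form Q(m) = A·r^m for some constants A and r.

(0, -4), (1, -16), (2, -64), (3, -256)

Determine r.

4

Consecutive ratio: -16/(-4) = 4, and -64/(-16) = 4, so r = 4.
Then A·4^0 = -4 gives A = -4, and Q(m) = -4·4^m.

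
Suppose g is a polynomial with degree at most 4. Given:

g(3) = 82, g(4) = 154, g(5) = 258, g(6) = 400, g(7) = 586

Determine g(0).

-2

First differences: 72, 104, 142, 186. Second differences: 32, 38, 44. Third differences: 6, 6.
Level-3 differences are constant, so g has degree 3.
Fitting a degree-3 polynomial gives g(t) = t³ + 4t² + 7t - 2.
Then g(0) = -2.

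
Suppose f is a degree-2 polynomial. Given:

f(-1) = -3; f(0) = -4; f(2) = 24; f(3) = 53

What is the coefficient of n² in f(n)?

5

Write f(n) = an² + bn + c; the 4 given values yield a linear system in the 3 coefficients.
Solving, f(n) = 5n² + 4n - 4.
The coefficient of n² is 5.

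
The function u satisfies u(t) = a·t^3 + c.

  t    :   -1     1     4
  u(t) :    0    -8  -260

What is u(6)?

From u(-1) = 0 and u(1) = -8: -1a + c = 0 and 1a + c = -8.
Subtracting: 2a = -8, so a = -4; then c = 0 − (-4)·(-1) = -4.
So u(t) = -4t³ − 4, and u(6) = -868.

-868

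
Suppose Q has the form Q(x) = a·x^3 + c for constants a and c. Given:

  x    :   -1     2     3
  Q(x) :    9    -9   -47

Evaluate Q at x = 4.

From Q(-1) = 9 and Q(2) = -9: -1a + c = 9 and 8a + c = -9.
Subtracting: 9a = -18, so a = -2; then c = 9 − (-2)·(-1) = 7.
So Q(x) = -2x³ + 7, and Q(4) = -121.

-121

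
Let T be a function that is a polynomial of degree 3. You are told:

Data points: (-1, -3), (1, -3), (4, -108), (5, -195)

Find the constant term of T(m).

0

Write T(m) = am³ + bm² + cm + d; the 4 given values yield a linear system in the 4 coefficients.
Solving, T(m) = -m³ - 3m² + m.
The constant term is T(0) = 0.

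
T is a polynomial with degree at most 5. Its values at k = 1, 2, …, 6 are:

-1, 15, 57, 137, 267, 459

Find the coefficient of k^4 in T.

First differences: 16, 42, 80, 130, 192. Second differences: 26, 38, 50, 62. Third differences: 12, 12, 12.
Level-3 differences are constant, so T has degree 3.
Fitting a degree-3 polynomial gives T(k) = 2k³ + k² - k - 3.
The coefficient of k^4 is 0.

0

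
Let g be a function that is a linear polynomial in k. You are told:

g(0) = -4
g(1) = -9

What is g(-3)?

Write g(k) = ak + b; the 2 given values yield a linear system in the 2 coefficients.
Solving, g(k) = -5k - 4.
Then g(-3) = 11.

11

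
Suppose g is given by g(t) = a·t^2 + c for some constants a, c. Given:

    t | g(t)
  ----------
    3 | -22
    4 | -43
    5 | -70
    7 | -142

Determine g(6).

From g(3) = -22 and g(4) = -43: 9a + c = -22 and 16a + c = -43.
Subtracting: 7a = -21, so a = -3; then c = -22 − (-3)·9 = 5.
So g(t) = -3t² + 5, and g(6) = -103.

-103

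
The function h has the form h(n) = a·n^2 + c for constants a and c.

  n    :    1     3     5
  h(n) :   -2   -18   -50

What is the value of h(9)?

From h(1) = -2 and h(3) = -18: 1a + c = -2 and 9a + c = -18.
Subtracting: 8a = -16, so a = -2; then c = -2 − (-2)·1 = 0.
So h(n) = -2n² + 0, and h(9) = -162.

-162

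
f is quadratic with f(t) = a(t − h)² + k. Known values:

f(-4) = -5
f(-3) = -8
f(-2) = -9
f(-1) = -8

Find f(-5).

First differences -3, -1, 1; second difference 2 = 2a, so a = 1.
Expanding, the t-coefficient is −2ah = -2h; matching it to the data gives h = -2, and then k = -9.
So f(t) = 1(t + 2)² − 9.
f(-5) = 1·(-3)² − 9 = 0.

0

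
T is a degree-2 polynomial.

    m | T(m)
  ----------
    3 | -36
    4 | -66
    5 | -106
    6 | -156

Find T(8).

Write T(m) = am² + bm + c; the 4 given values yield a linear system in the 3 coefficients.
Solving, T(m) = -5m² + 5m - 6.
Then T(8) = -286.

-286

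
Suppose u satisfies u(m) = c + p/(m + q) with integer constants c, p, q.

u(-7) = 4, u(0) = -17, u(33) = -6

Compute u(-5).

(u(m) − c)(m + q) = p for each data point; the three points give a linear system in c and q, then p follows.
Solving: c = -5, q = 3, p = -36, so u(m) = -5 − 36/(m + 3).
Then u(-5) = -5 − 36/(-2) = 13.

13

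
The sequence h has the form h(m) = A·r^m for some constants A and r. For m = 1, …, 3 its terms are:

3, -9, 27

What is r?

Consecutive ratio: -9/3 = -3, and 27/(-9) = -3, so r = -3.
Then A·(-3)^1 = 3 gives A = -1, and h(m) = -1·(-3)^m.

-3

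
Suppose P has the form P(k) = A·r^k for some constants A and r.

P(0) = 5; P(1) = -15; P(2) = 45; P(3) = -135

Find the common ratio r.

Consecutive ratio: -15/5 = -3, and 45/(-15) = -3, so r = -3.
Then A·(-3)^0 = 5 gives A = 5, and P(k) = 5·(-3)^k.

-3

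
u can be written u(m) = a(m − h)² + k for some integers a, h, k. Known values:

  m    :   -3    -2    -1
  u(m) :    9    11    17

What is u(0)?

27

First differences 2, 6; second difference 4 = 2a, so a = 2.
Expanding, the m-coefficient is −2ah = -4h; matching it to the data gives h = -3, and then k = 9.
So u(m) = 2(m + 3)² + 9.
u(0) = 2·3² + 9 = 27.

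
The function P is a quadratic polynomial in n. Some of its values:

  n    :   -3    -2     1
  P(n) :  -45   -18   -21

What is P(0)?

Write P(n) = an² + bn + c; the 3 given values yield a linear system in the 3 coefficients.
Solving, P(n) = -7n² - 8n - 6.
The constant term is P(0) = -6.

-6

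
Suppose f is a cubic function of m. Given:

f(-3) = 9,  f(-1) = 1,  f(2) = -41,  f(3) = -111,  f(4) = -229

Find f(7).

Write f(m) = am³ + bm² + cm + d; the 5 given values yield a linear system in the 4 coefficients.
Solving, f(m) = -2m³ - 6m² - 2m + 3.
Then f(7) = -991.

-991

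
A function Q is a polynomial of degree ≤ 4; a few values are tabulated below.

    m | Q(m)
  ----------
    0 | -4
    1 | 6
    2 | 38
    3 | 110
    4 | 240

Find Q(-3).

-82

First differences: 10, 32, 72, 130. Second differences: 22, 40, 58. Third differences: 18, 18.
Level-3 differences are constant, so Q has degree 3.
Fitting a degree-3 polynomial gives Q(m) = 3m³ + 2m² + 5m - 4.
Then Q(-3) = -82.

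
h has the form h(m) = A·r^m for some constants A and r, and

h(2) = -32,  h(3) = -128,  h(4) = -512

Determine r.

4

Consecutive ratio: -128/(-32) = 4, and -512/(-128) = 4, so r = 4.
Then A·4^2 = -32 gives A = -2, and h(m) = -2·4^m.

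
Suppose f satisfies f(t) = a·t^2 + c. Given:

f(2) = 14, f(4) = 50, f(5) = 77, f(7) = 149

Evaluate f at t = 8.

194

From f(2) = 14 and f(4) = 50: 4a + c = 14 and 16a + c = 50.
Subtracting: 12a = 36, so a = 3; then c = 14 − 3·4 = 2.
So f(t) = 3t² + 2, and f(8) = 194.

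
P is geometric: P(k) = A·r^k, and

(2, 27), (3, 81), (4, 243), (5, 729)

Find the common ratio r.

Consecutive ratio: 81/27 = 3, and 243/81 = 3, so r = 3.
Then A·3^2 = 27 gives A = 3, and P(k) = 3·3^k.

3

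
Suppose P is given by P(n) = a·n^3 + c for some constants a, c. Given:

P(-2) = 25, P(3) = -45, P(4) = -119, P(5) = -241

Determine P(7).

-677

From P(-2) = 25 and P(3) = -45: -8a + c = 25 and 27a + c = -45.
Subtracting: 35a = -70, so a = -2; then c = 25 − (-2)·(-8) = 9.
So P(n) = -2n³ + 9, and P(7) = -677.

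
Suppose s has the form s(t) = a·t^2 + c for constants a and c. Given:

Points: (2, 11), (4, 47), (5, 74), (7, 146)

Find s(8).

From s(2) = 11 and s(4) = 47: 4a + c = 11 and 16a + c = 47.
Subtracting: 12a = 36, so a = 3; then c = 11 − 3·4 = -1.
So s(t) = 3t² − 1, and s(8) = 191.

191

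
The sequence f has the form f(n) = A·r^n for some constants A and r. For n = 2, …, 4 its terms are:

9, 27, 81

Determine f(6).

729

Consecutive ratio: 27/9 = 3, and 81/27 = 3, so r = 3.
Then A·3^2 = 9 gives A = 1, and f(n) = 1·3^n.
f(6) = 1·3^6 = 729.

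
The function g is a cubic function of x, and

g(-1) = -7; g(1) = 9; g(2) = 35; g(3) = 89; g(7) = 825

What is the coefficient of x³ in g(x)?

2

Write g(x) = ax³ + bx² + cx + d; the 5 given values yield a linear system in the 4 coefficients.
Solving, g(x) = 2x³ + 2x² + 6x - 1.
The coefficient of x³ is 2.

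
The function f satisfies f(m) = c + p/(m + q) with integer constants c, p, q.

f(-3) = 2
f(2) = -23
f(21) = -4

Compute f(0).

17

(f(m) − c)(m + q) = p for each data point; the three points give a linear system in c and q, then p follows.
Solving: c = -3, q = -1, p = -20, so f(m) = -3 − 20/(m − 1).
Then f(0) = -3 − 20/(-1) = 17.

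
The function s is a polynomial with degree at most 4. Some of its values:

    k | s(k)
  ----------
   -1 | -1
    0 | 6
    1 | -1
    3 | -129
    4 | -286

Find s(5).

Write s(k) = ak^4 + bk³ + ck² + dk + e; the 5 given values yield a linear system in the 5 coefficients.
Solving, the leading coefficient vanishes, and s(k) = -3k³ - 7k² + 3k + 6.
Then s(5) = -529.

-529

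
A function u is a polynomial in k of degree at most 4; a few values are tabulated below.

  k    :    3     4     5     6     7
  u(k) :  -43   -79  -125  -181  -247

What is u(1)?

First differences: -36, -46, -56, -66. Second differences: -10, -10, -10.
Level-2 differences are constant, so u has degree 2.
Fitting a degree-2 polynomial gives u(k) = -5k² - k + 5.
Then u(1) = -1.

-1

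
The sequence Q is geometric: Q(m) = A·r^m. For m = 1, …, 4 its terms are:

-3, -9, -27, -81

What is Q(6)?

-729

Consecutive ratio: -9/(-3) = 3, and -27/(-9) = 3, so r = 3.
Then A·3^1 = -3 gives A = -1, and Q(m) = -1·3^m.
Q(6) = -1·3^6 = -729.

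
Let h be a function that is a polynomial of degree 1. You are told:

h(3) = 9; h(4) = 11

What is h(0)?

3

Write h(k) = ak + b; the 2 given values yield a linear system in the 2 coefficients.
Solving, h(k) = 2k + 3.
The constant term is h(0) = 3.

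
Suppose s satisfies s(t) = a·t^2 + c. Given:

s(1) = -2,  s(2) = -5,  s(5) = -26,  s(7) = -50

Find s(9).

From s(1) = -2 and s(2) = -5: 1a + c = -2 and 4a + c = -5.
Subtracting: 3a = -3, so a = -1; then c = -2 − (-1)·1 = -1.
So s(t) = -1t² − 1, and s(9) = -82.

-82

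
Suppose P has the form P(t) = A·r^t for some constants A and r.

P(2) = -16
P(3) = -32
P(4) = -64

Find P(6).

-256

Consecutive ratio: -32/(-16) = 2, and -64/(-32) = 2, so r = 2.
Then A·2^2 = -16 gives A = -4, and P(t) = -4·2^t.
P(6) = -4·2^6 = -256.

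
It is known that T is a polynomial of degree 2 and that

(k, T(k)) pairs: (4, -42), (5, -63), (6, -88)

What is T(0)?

Write T(k) = ak² + bk + c; the 3 given values yield a linear system in the 3 coefficients.
Solving, T(k) = -2k² - 3k + 2.
The constant term is T(0) = 2.

2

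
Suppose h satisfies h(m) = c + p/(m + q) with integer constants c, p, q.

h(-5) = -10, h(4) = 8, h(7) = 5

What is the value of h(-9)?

-5

(h(m) − c)(m + q) = p for each data point; the three points give a linear system in c and q, then p follows.
Solving: c = 0, q = 1, p = 40, so h(m) = 40/(m + 1).
Then h(-9) = 0 + 40/(-8) = -5.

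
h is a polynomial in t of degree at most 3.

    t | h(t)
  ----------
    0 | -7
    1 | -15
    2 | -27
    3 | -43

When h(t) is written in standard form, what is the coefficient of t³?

Write h(t) = at³ + bt² + ct + d; the 4 given values yield a linear system in the 4 coefficients.
Solving, the leading coefficient vanishes, and h(t) = -2t² - 6t - 7.
The coefficient of t³ is 0.

0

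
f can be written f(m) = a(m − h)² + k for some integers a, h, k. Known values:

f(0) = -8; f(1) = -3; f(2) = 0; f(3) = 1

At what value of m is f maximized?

3

First differences 5, 3, 1; second difference -2 = 2a, so a = -1.
Expanding, the m-coefficient is −2ah = 2h; matching it to the data gives h = 3, and then k = 1.
So f(m) = -1(m − 3)² + 1.
Hence h = 3.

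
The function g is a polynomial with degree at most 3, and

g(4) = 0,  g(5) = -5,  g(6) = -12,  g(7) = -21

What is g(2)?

4

First differences: -5, -7, -9. Second differences: -2, -2.
Level-2 differences are constant, so g has degree 2.
Fitting a degree-2 polynomial gives g(t) = -t² + 4t.
Then g(2) = 4.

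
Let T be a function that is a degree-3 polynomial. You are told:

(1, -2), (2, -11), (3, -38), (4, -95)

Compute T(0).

1

Write T(m) = am³ + bm² + cm + d; the 4 given values yield a linear system in the 4 coefficients.
Solving, T(m) = -2m³ + 3m² - 4m + 1.
Then T(0) = 1.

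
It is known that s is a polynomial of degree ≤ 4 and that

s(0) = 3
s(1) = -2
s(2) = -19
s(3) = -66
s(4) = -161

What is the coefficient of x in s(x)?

First differences: -5, -17, -47, -95. Second differences: -12, -30, -48. Third differences: -18, -18.
Level-3 differences are constant, so s has degree 3.
Fitting a degree-3 polynomial gives s(x) = -3x³ + 3x² - 5x + 3.
The coefficient of x is -5.

-5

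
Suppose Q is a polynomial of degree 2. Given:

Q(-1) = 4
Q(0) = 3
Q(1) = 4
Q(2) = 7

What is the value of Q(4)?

19

Write Q(m) = am² + bm + c; the 4 given values yield a linear system in the 3 coefficients.
Solving, Q(m) = m² + 3.
Then Q(4) = 19.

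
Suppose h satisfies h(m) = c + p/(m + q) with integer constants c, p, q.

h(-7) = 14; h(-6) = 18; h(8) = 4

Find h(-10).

10

(h(m) − c)(m + q) = p for each data point; the three points give a linear system in c and q, then p follows.
Solving: c = 6, q = 4, p = -24, so h(m) = 6 − 24/(m + 4).
Then h(-10) = 6 − 24/(-6) = 10.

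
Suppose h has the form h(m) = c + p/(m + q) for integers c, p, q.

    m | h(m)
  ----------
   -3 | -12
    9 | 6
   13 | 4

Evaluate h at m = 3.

24

(h(m) − c)(m + q) = p for each data point; the three points give a linear system in c and q, then p follows.
Solving: c = 0, q = -1, p = 48, so h(m) = 48/(m − 1).
Then h(3) = 0 + 48/2 = 24.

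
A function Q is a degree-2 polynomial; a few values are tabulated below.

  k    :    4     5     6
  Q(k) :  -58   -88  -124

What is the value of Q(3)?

Write Q(k) = ak² + bk + c; the 3 given values yield a linear system in the 3 coefficients.
Solving, Q(k) = -3k² - 3k + 2.
Then Q(3) = -34.

-34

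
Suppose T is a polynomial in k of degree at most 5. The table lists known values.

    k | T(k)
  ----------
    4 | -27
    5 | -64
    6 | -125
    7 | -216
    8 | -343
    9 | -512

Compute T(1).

0

First differences: -37, -61, -91, -127, -169. Second differences: -24, -30, -36, -42. Third differences: -6, -6, -6.
Level-3 differences are constant, so T has degree 3.
Fitting a degree-3 polynomial gives T(k) = -k³ + 3k² - 3k + 1.
Then T(1) = 0.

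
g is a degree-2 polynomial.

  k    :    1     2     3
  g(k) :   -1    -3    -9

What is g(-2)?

-19

Write g(k) = ak² + bk + c; the 3 given values yield a linear system in the 3 coefficients.
Solving, g(k) = -2k² + 4k - 3.
Then g(-2) = -19.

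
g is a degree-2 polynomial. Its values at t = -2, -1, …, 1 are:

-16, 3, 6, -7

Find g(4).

First differences: 19, 3, -13. Second differences: -16, -16.
Level-2 differences are constant, so g has degree 2.
Fitting a degree-2 polynomial gives g(t) = -8t² - 5t + 6.
Then g(4) = -142.

-142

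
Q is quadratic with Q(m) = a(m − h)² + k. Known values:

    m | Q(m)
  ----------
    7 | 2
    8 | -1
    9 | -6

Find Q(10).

First differences -3, -5; second difference -2 = 2a, so a = -1.
Expanding, the m-coefficient is −2ah = 2h; matching it to the data gives h = 6, and then k = 3.
So Q(m) = -1(m − 6)² + 3.
Q(10) = -1·4² + 3 = -13.

-13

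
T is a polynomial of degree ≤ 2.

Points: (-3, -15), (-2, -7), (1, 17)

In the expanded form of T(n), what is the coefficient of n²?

Write T(n) = an² + bn + c; the 3 given values yield a linear system in the 3 coefficients.
Solving, the leading coefficient vanishes, and T(n) = 8n + 9.
The coefficient of n² is 0.

0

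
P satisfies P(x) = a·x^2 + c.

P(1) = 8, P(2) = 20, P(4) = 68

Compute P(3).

From P(1) = 8 and P(2) = 20: 1a + c = 8 and 4a + c = 20.
Subtracting: 3a = 12, so a = 4; then c = 8 − 4·1 = 4.
So P(x) = 4x² + 4, and P(3) = 40.

40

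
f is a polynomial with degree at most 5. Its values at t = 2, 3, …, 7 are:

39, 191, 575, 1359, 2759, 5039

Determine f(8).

First differences: 152, 384, 784, 1400, 2280. Second differences: 232, 400, 616, 880. Third differences: 168, 216, 264. Fourth differences: 48, 48.
Level-4 differences are constant, so f has degree 4.
Extending the table by one column gives the next first difference 3472, so f(8) = 5039 + 3472 = 8511.

8511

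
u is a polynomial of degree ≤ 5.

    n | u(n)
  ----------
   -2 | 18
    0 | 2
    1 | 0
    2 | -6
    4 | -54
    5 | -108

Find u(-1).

6

Write u(n) = an^5 + bn^4 + cn³ + dn² + en + p; the 6 given values yield a linear system in the 6 coefficients.
Solving, the top 2 coefficients vanish, and u(n) = -n³ + n² - 2n + 2.
Then u(-1) = 6.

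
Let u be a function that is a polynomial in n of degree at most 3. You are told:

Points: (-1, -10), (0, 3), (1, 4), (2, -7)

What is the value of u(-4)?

Write u(n) = an³ + bn² + cn + d; the 4 given values yield a linear system in the 4 coefficients.
Solving, the leading coefficient vanishes, and u(n) = -6n² + 7n + 3.
Then u(-4) = -121.

-121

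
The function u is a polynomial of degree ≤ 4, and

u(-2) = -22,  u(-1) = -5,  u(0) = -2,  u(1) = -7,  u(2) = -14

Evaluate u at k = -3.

-59

First differences: 17, 3, -5, -7. Second differences: -14, -8, -2. Third differences: 6, 6.
Level-3 differences are constant, so u has degree 3.
Fitting a degree-3 polynomial gives u(k) = k³ - 4k² - 2k - 2.
Then u(-3) = -59.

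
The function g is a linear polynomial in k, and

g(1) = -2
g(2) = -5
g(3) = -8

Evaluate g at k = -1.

4

Write g(k) = ak + b; the 3 given values yield a linear system in the 2 coefficients.
Solving, g(k) = -3k + 1.
Then g(-1) = 4.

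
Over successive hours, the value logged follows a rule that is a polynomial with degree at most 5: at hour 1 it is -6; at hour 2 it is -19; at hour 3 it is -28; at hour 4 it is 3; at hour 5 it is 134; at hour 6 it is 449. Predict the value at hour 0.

-1

Write the value at x as g(x).
First differences: -13, -9, 31, 131, 315. Second differences: 4, 40, 100, 184. Third differences: 36, 60, 84. Fourth differences: 24, 24.
Level-4 differences are constant, so g has degree 4.
Fitting a degree-4 polynomial gives g(x) = x^4 - 4x³ + x² - 3x - 1.
Then g(0) = -1.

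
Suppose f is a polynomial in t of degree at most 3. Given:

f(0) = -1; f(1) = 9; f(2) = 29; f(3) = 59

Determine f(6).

209

First differences: 10, 20, 30. Second differences: 10, 10.
Level-2 differences are constant, so f has degree 2.
Fitting a degree-2 polynomial gives f(t) = 5t² + 5t - 1.
Then f(6) = 209.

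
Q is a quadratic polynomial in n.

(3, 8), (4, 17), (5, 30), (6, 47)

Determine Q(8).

93

Write Q(n) = an² + bn + c; the 4 given values yield a linear system in the 3 coefficients.
Solving, Q(n) = 2n² - 5n + 5.
Then Q(8) = 93.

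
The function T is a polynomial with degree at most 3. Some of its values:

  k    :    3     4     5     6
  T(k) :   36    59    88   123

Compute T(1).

8

First differences: 23, 29, 35. Second differences: 6, 6.
Level-2 differences are constant, so T has degree 2.
Fitting a degree-2 polynomial gives T(k) = 3k² + 2k + 3.
Then T(1) = 8.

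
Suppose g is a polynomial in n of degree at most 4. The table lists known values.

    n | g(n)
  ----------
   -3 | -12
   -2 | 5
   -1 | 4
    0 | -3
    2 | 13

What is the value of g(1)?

Write g(n) = an^4 + bn³ + cn² + dn + e; the 5 given values yield a linear system in the 5 coefficients.
Solving, the leading coefficient vanishes, and g(n) = 2n³ + 3n² - 6n - 3.
Then g(1) = -4.

-4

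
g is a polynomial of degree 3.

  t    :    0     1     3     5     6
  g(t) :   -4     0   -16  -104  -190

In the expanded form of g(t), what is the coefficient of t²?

Write g(t) = at³ + bt² + ct + d; the 5 given values yield a linear system in the 4 coefficients.
Solving, g(t) = -t³ + 5t - 4.
The coefficient of t² is 0.

0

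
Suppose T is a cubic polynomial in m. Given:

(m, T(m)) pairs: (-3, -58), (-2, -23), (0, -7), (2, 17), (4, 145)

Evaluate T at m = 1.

Write T(m) = am³ + bm² + cm + d; the 5 given values yield a linear system in the 4 coefficients.
Solving, T(m) = 2m³ + m² + 2m - 7.
Then T(1) = -2.

-2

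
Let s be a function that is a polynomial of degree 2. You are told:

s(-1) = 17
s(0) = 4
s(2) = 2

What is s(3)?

Write s(x) = ax² + bx + c; the 3 given values yield a linear system in the 3 coefficients.
Solving, s(x) = 4x² - 9x + 4.
Then s(3) = 13.

13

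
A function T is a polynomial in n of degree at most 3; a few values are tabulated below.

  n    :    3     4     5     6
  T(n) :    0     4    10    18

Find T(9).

54

First differences: 4, 6, 8. Second differences: 2, 2.
Level-2 differences are constant, so T has degree 2.
Fitting a degree-2 polynomial gives T(n) = n² - 3n.
Then T(9) = 54.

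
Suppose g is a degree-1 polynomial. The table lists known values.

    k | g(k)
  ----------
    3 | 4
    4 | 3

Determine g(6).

1

Write g(k) = ak + b; the 2 given values yield a linear system in the 2 coefficients.
Solving, g(k) = -k + 7.
Then g(6) = 1.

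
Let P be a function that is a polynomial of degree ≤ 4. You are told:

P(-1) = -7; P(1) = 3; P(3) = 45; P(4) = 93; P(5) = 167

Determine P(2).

17

Write P(k) = ak^4 + bk³ + ck² + dk + e; the 5 given values yield a linear system in the 5 coefficients.
Solving, the leading coefficient vanishes, and P(k) = k³ + k² + 4k - 3.
Then P(2) = 17.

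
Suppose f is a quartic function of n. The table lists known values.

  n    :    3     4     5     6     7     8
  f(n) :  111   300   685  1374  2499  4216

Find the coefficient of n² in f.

Write f(n) = an^4 + bn³ + cn² + dn + e; the 6 given values yield a linear system in the 5 coefficients.
Solving, f(n) = n^4 + n² + 7n.
The coefficient of n² is 1.

1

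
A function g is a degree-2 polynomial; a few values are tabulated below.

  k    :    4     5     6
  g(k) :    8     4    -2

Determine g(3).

Write g(k) = ak² + bk + c; the 3 given values yield a linear system in the 3 coefficients.
Solving, g(k) = -k² + 5k + 4.
Then g(3) = 10.

10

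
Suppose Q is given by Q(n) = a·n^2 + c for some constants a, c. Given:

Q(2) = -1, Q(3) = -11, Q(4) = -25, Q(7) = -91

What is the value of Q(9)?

From Q(2) = -1 and Q(3) = -11: 4a + c = -1 and 9a + c = -11.
Subtracting: 5a = -10, so a = -2; then c = -1 − (-2)·4 = 7.
So Q(n) = -2n² + 7, and Q(9) = -155.

-155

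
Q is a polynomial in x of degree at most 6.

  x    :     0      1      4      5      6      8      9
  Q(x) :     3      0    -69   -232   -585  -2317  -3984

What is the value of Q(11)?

-9820

Write Q(x) = ax^6 + bx^5 + cx^4 + dx³ + ex² + px + q; the 7 given values yield a linear system in the 7 coefficients.
Solving, the top 2 coefficients vanish, and Q(x) = -x^4 + 4x³ - 4x² - 2x + 3.
Then Q(11) = -9820.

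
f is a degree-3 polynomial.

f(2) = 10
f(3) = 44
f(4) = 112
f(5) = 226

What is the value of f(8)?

Write f(t) = at³ + bt² + ct + d; the 4 given values yield a linear system in the 4 coefficients.
Solving, f(t) = 2t³ - t² + t - 4.
Then f(8) = 964.

964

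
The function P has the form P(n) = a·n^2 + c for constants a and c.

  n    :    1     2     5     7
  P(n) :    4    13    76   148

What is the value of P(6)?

109

From P(1) = 4 and P(2) = 13: 1a + c = 4 and 4a + c = 13.
Subtracting: 3a = 9, so a = 3; then c = 4 − 3·1 = 1.
So P(n) = 3n² + 1, and P(6) = 109.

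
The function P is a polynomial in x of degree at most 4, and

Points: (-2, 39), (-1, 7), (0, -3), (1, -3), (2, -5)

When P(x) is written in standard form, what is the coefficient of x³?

First differences: -32, -10, 0, -2. Second differences: 22, 10, -2. Third differences: -12, -12.
Level-3 differences are constant, so P has degree 3.
Fitting a degree-3 polynomial gives P(x) = -2x³ + 5x² - 3x - 3.
The coefficient of x³ is -2.

-2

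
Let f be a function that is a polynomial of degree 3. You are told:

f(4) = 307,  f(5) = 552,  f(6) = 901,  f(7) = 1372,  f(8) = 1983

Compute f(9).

2752

First differences: 245, 349, 471, 611. Second differences: 104, 122, 140. Third differences: 18, 18.
Level-3 differences are constant, so f has degree 3.
Fitting a degree-3 polynomial gives f(n) = 3n³ + 7n² - n + 7.
Then f(9) = 2752.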